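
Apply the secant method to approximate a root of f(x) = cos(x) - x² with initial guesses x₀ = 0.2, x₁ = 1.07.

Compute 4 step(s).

f(x) = cos(x) - x²
x₀ = 0.2, x₁ = 1.07

Secant formula: x_{n+1} = x_n - f(x_n)(x_n - x_{n-1})/(f(x_n) - f(x_{n-1}))

Iteration 1:
  f(0.200000) = 0.940067
  f(1.070000) = -0.664776
  x_2 = 1.070000 - (-0.664776)×(1.070000 - 0.200000)/(-0.664776 - 0.940067)
       = 0.709619
Iteration 2:
  f(1.070000) = -0.664776
  f(0.709619) = 0.255051
  x_3 = 0.709619 - 0.255051×(0.709619 - 1.070000)/(0.255051 - (-0.664776))
       = 0.809546
Iteration 3:
  f(0.709619) = 0.255051
  f(0.809546) = 0.034462
  x_4 = 0.809546 - 0.034462×(0.809546 - 0.709619)/(0.034462 - 0.255051)
       = 0.825158
Iteration 4:
  f(0.809546) = 0.034462
  f(0.825158) = -0.002444
  x_5 = 0.825158 - (-0.002444)×(0.825158 - 0.809546)/(-0.002444 - 0.034462)
       = 0.824124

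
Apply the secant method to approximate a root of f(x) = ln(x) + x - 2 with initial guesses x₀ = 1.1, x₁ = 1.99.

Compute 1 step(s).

f(x) = ln(x) + x - 2
x₀ = 1.1, x₁ = 1.99

Secant formula: x_{n+1} = x_n - f(x_n)(x_n - x_{n-1})/(f(x_n) - f(x_{n-1}))

Iteration 1:
  f(1.100000) = -0.804690
  f(1.990000) = 0.678135
  x_2 = 1.990000 - 0.678135×(1.990000 - 1.100000)/(0.678135 - (-0.804690))
       = 1.582980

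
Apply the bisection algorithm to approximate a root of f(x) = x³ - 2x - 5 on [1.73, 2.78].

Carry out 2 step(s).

f(x) = x³ - 2x - 5
Initial interval: [1.73, 2.78]

Iteration 1:
  c_1 = (1.730000 + 2.780000)/2 = 2.255000
  f(c_1) = f(2.255000) = 1.956731
  f(a) × f(c) < 0, new interval: [1.730000, 2.255000]
Iteration 2:
  c_2 = (1.730000 + 2.255000)/2 = 1.992500
  f(c_2) = f(1.992500) = -1.074663
  f(a) × f(c) ≥ 0, new interval: [1.992500, 2.255000]

After 2 iteration(s), the approximation is c_2 = 1.992500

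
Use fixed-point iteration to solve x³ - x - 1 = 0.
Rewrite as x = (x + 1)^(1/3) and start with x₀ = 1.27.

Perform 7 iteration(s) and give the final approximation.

Equation: x³ - x - 1 = 0
Fixed-point form: x = (x + 1)^(1/3)
x₀ = 1.27

x_1 = g(1.270000) = 1.314242
x_2 = g(1.314242) = 1.322725
x_3 = g(1.322725) = 1.324339
x_4 = g(1.324339) = 1.324646
x_5 = g(1.324646) = 1.324704
x_6 = g(1.324704) = 1.324715
x_7 = g(1.324715) = 1.324717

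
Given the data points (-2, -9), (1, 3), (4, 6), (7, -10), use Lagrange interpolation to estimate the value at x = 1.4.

Lagrange interpolation formula:
P(x) = Σ yᵢ × Lᵢ(x)
where Lᵢ(x) = Π_{j≠i} (x - xⱼ)/(xᵢ - xⱼ)

L_0(1.4) = (1.4 - 1)/(-2 - 1) × (1.4 - 4)/(-2 - 4) × (1.4 - 7)/(-2 - 7) = -0.035951
L_1(1.4) = (1.4 - (-2))/(1 - (-2)) × (1.4 - 4)/(1 - 4) × (1.4 - 7)/(1 - 7) = 0.916741
L_2(1.4) = (1.4 - (-2))/(4 - (-2)) × (1.4 - 1)/(4 - 1) × (1.4 - 7)/(4 - 7) = 0.141037
L_3(1.4) = (1.4 - (-2))/(7 - (-2)) × (1.4 - 1)/(7 - 1) × (1.4 - 4)/(7 - 4) = -0.021827

P(1.4) = (-9)×L_0(1.4) + 3×L_1(1.4) + 6×L_2(1.4) + (-10)×L_3(1.4)
P(1.4) = 4.138272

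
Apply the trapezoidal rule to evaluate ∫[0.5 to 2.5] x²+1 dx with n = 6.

f(x) = x²+1
a = 0.5, b = 2.5, n = 6
h = (b - a)/n = 0.333333

Trapezoidal rule: (h/2)[f(x₀) + 2f(x₁) + 2f(x₂) + ... + f(xₙ)]

x_0 = 0.5000, f(x_0) = 1.250000, coefficient = 1
x_1 = 0.8333, f(x_1) = 1.694444, coefficient = 2
x_2 = 1.1667, f(x_2) = 2.361111, coefficient = 2
x_3 = 1.5000, f(x_3) = 3.250000, coefficient = 2
x_4 = 1.8333, f(x_4) = 4.361111, coefficient = 2
x_5 = 2.1667, f(x_5) = 5.694444, coefficient = 2
x_6 = 2.5000, f(x_6) = 7.250000, coefficient = 1

I ≈ (0.333333/2) × 43.222222 = 7.203704
Exact value: 7.166667
Error: 0.037037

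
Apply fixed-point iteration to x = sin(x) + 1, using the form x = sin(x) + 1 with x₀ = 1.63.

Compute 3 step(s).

Equation: x = sin(x) + 1
Fixed-point form: x = sin(x) + 1
x₀ = 1.63

x_1 = g(1.630000) = 1.998248
x_2 = g(1.998248) = 1.910025
x_3 = g(1.910025) = 1.943012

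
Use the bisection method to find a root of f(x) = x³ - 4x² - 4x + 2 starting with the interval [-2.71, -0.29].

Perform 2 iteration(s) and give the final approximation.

f(x) = x³ - 4x² - 4x + 2
Initial interval: [-2.71, -0.29]

Iteration 1:
  c_1 = (-2.710000 + (-0.290000))/2 = -1.500000
  f(c_1) = f(-1.500000) = -4.375000
  f(a) × f(c) ≥ 0, new interval: [-1.500000, -0.290000]
Iteration 2:
  c_2 = (-1.500000 + (-0.290000))/2 = -0.895000
  f(c_2) = f(-0.895000) = 1.658983
  f(a) × f(c) < 0, new interval: [-1.500000, -0.895000]

After 2 iteration(s), the approximation is c_2 = -0.895000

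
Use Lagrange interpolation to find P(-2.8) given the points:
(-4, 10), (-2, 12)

Lagrange interpolation formula:
P(x) = Σ yᵢ × Lᵢ(x)
where Lᵢ(x) = Π_{j≠i} (x - xⱼ)/(xᵢ - xⱼ)

L_0(-2.8) = (-2.8 - (-2))/(-4 - (-2)) = 0.400000
L_1(-2.8) = (-2.8 - (-4))/(-2 - (-4)) = 0.600000

P(-2.8) = 10×L_0(-2.8) + 12×L_1(-2.8)
P(-2.8) = 11.200000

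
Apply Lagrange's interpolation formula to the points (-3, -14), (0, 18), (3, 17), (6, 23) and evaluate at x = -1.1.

Lagrange interpolation formula:
P(x) = Σ yᵢ × Lᵢ(x)
where Lᵢ(x) = Π_{j≠i} (x - xⱼ)/(xᵢ - xⱼ)

L_0(-1.1) = (-1.1 - 0)/(-3 - 0) × (-1.1 - 3)/(-3 - 3) × (-1.1 - 6)/(-3 - 6) = 0.197660
L_1(-1.1) = (-1.1 - (-3))/(0 - (-3)) × (-1.1 - 3)/(0 - 3) × (-1.1 - 6)/(0 - 6) = 1.024241
L_2(-1.1) = (-1.1 - (-3))/(3 - (-3)) × (-1.1 - 0)/(3 - 0) × (-1.1 - 6)/(3 - 6) = -0.274796
L_3(-1.1) = (-1.1 - (-3))/(6 - (-3)) × (-1.1 - 0)/(6 - 0) × (-1.1 - 3)/(6 - 3) = 0.052895

P(-1.1) = (-14)×L_0(-1.1) + 18×L_1(-1.1) + 17×L_2(-1.1) + 23×L_3(-1.1)
P(-1.1) = 12.214136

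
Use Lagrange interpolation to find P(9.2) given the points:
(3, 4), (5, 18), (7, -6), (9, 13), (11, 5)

Lagrange interpolation formula:
P(x) = Σ yᵢ × Lᵢ(x)
where Lᵢ(x) = Π_{j≠i} (x - xⱼ)/(xᵢ - xⱼ)

L_0(9.2) = (9.2 - 5)/(3 - 5) × (9.2 - 7)/(3 - 7) × (9.2 - 9)/(3 - 9) × (9.2 - 11)/(3 - 11) = -0.008662
L_1(9.2) = (9.2 - 3)/(5 - 3) × (9.2 - 7)/(5 - 7) × (9.2 - 9)/(5 - 9) × (9.2 - 11)/(5 - 11) = 0.051150
L_2(9.2) = (9.2 - 3)/(7 - 3) × (9.2 - 5)/(7 - 5) × (9.2 - 9)/(7 - 9) × (9.2 - 11)/(7 - 11) = -0.146475
L_3(9.2) = (9.2 - 3)/(9 - 3) × (9.2 - 5)/(9 - 5) × (9.2 - 7)/(9 - 7) × (9.2 - 11)/(9 - 11) = 1.074150
L_4(9.2) = (9.2 - 3)/(11 - 3) × (9.2 - 5)/(11 - 5) × (9.2 - 7)/(11 - 7) × (9.2 - 9)/(11 - 9) = 0.029837

P(9.2) = 4×L_0(9.2) + 18×L_1(9.2) + (-6)×L_2(9.2) + 13×L_3(9.2) + 5×L_4(9.2)
P(9.2) = 15.878037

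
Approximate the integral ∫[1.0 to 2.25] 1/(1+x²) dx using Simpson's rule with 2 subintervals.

f(x) = 1/(1+x²)
a = 1.0, b = 2.25, n = 2
h = (b - a)/n = 0.625000

Simpson's rule: (h/3)[f(x₀) + 4f(x₁) + 2f(x₂) + ... + f(xₙ)]

x_0 = 1.0000, f(x_0) = 0.500000, coefficient = 1
x_1 = 1.6250, f(x_1) = 0.274678, coefficient = 4
x_2 = 2.2500, f(x_2) = 0.164948, coefficient = 1

I ≈ (0.625000/3) × 1.763661 = 0.367429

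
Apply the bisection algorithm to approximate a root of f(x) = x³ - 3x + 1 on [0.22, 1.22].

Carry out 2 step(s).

f(x) = x³ - 3x + 1
Initial interval: [0.22, 1.22]

Iteration 1:
  c_1 = (0.220000 + 1.220000)/2 = 0.720000
  f(c_1) = f(0.720000) = -0.786752
  f(a) × f(c) < 0, new interval: [0.220000, 0.720000]
Iteration 2:
  c_2 = (0.220000 + 0.720000)/2 = 0.470000
  f(c_2) = f(0.470000) = -0.306177
  f(a) × f(c) < 0, new interval: [0.220000, 0.470000]

After 2 iteration(s), the approximation is c_2 = 0.470000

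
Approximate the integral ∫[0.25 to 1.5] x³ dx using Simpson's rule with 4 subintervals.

f(x) = x³
a = 0.25, b = 1.5, n = 4
h = (b - a)/n = 0.312500

Simpson's rule: (h/3)[f(x₀) + 4f(x₁) + 2f(x₂) + ... + f(xₙ)]

x_0 = 0.2500, f(x_0) = 0.015625, coefficient = 1
x_1 = 0.5625, f(x_1) = 0.177979, coefficient = 4
x_2 = 0.8750, f(x_2) = 0.669922, coefficient = 2
x_3 = 1.1875, f(x_3) = 1.674561, coefficient = 4
x_4 = 1.5000, f(x_4) = 3.375000, coefficient = 1

I ≈ (0.312500/3) × 12.140625 = 1.264648
Exact value: 1.264648
Error: 0.000000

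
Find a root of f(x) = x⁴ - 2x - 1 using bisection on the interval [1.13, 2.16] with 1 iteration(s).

f(x) = x⁴ - 2x - 1
Initial interval: [1.13, 2.16]

Iteration 1:
  c_1 = (1.130000 + 2.160000)/2 = 1.645000
  f(c_1) = f(1.645000) = 3.032571
  f(a) × f(c) < 0, new interval: [1.130000, 1.645000]

After 1 iteration(s), the approximation is c_1 = 1.645000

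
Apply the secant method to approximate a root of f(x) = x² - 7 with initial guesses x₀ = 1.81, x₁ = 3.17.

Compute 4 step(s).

f(x) = x² - 7
x₀ = 1.81, x₁ = 3.17

Secant formula: x_{n+1} = x_n - f(x_n)(x_n - x_{n-1})/(f(x_n) - f(x_{n-1}))

Iteration 1:
  f(1.810000) = -3.723900
  f(3.170000) = 3.048900
  x_2 = 3.170000 - 3.048900×(3.170000 - 1.810000)/(3.048900 - (-3.723900))
       = 2.557771
Iteration 2:
  f(3.170000) = 3.048900
  f(2.557771) = -0.457807
  x_3 = 2.557771 - (-0.457807)×(2.557771 - 3.170000)/(-0.457807 - 3.048900)
       = 2.637699
Iteration 3:
  f(2.557771) = -0.457807
  f(2.637699) = -0.042546
  x_4 = 2.637699 - (-0.042546)×(2.637699 - 2.557771)/(-0.042546 - (-0.457807))
       = 2.645888
Iteration 4:
  f(2.637699) = -0.042546
  f(2.645888) = 0.000722
  x_5 = 2.645888 - 0.000722×(2.645888 - 2.637699)/(0.000722 - (-0.042546))
       = 2.645751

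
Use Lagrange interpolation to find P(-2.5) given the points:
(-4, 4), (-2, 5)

Lagrange interpolation formula:
P(x) = Σ yᵢ × Lᵢ(x)
where Lᵢ(x) = Π_{j≠i} (x - xⱼ)/(xᵢ - xⱼ)

L_0(-2.5) = (-2.5 - (-2))/(-4 - (-2)) = 0.250000
L_1(-2.5) = (-2.5 - (-4))/(-2 - (-4)) = 0.750000

P(-2.5) = 4×L_0(-2.5) + 5×L_1(-2.5)
P(-2.5) = 4.750000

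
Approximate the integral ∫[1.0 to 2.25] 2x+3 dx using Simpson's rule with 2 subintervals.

f(x) = 2x+3
a = 1.0, b = 2.25, n = 2
h = (b - a)/n = 0.625000

Simpson's rule: (h/3)[f(x₀) + 4f(x₁) + 2f(x₂) + ... + f(xₙ)]

x_0 = 1.0000, f(x_0) = 5.000000, coefficient = 1
x_1 = 1.6250, f(x_1) = 6.250000, coefficient = 4
x_2 = 2.2500, f(x_2) = 7.500000, coefficient = 1

I ≈ (0.625000/3) × 37.500000 = 7.812500
Exact value: 7.812500
Error: 0.000000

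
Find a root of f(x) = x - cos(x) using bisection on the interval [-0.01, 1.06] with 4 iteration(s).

f(x) = x - cos(x)
Initial interval: [-0.01, 1.06]

Iteration 1:
  c_1 = (-0.010000 + 1.060000)/2 = 0.525000
  f(c_1) = f(0.525000) = -0.340324
  f(a) × f(c) ≥ 0, new interval: [0.525000, 1.060000]
Iteration 2:
  c_2 = (0.525000 + 1.060000)/2 = 0.792500
  f(c_2) = f(0.792500) = 0.090433
  f(a) × f(c) < 0, new interval: [0.525000, 0.792500]
Iteration 3:
  c_3 = (0.525000 + 0.792500)/2 = 0.658750
  f(c_3) = f(0.658750) = -0.132008
  f(a) × f(c) ≥ 0, new interval: [0.658750, 0.792500]
Iteration 4:
  c_4 = (0.658750 + 0.792500)/2 = 0.725625
  f(c_4) = f(0.725625) = -0.022460
  f(a) × f(c) ≥ 0, new interval: [0.725625, 0.792500]

After 4 iteration(s), the approximation is c_4 = 0.725625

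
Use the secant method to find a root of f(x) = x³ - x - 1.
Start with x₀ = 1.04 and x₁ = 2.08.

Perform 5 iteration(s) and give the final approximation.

f(x) = x³ - x - 1
x₀ = 1.04, x₁ = 2.08

Secant formula: x_{n+1} = x_n - f(x_n)(x_n - x_{n-1})/(f(x_n) - f(x_{n-1}))

Iteration 1:
  f(1.040000) = -0.915136
  f(2.080000) = 5.918912
  x_2 = 2.080000 - 5.918912×(2.080000 - 1.040000)/(5.918912 - (-0.915136))
       = 1.179265
Iteration 2:
  f(2.080000) = 5.918912
  f(1.179265) = -0.539302
  x_3 = 1.179265 - (-0.539302)×(1.179265 - 2.080000)/(-0.539302 - 5.918912)
       = 1.254482
Iteration 3:
  f(1.179265) = -0.539302
  f(1.254482) = -0.280273
  x_4 = 1.254482 - (-0.280273)×(1.254482 - 1.179265)/(-0.280273 - (-0.539302))
       = 1.335868
Iteration 4:
  f(1.254482) = -0.280273
  f(1.335868) = 0.048045
  x_5 = 1.335868 - 0.048045×(1.335868 - 1.254482)/(0.048045 - (-0.280273))
       = 1.323958
Iteration 5:
  f(1.335868) = 0.048045
  f(1.323958) = -0.003239
  x_6 = 1.323958 - (-0.003239)×(1.323958 - 1.335868)/(-0.003239 - 0.048045)
       = 1.324710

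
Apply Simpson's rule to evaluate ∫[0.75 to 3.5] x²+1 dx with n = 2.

f(x) = x²+1
a = 0.75, b = 3.5, n = 2
h = (b - a)/n = 1.375000

Simpson's rule: (h/3)[f(x₀) + 4f(x₁) + 2f(x₂) + ... + f(xₙ)]

x_0 = 0.7500, f(x_0) = 1.562500, coefficient = 1
x_1 = 2.1250, f(x_1) = 5.515625, coefficient = 4
x_2 = 3.5000, f(x_2) = 13.250000, coefficient = 1

I ≈ (1.375000/3) × 36.875000 = 16.901042
Exact value: 16.901042
Error: 0.000000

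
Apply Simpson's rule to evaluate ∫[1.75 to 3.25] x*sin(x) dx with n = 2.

f(x) = x*sin(x)
a = 1.75, b = 3.25, n = 2
h = (b - a)/n = 0.750000

Simpson's rule: (h/3)[f(x₀) + 4f(x₁) + 2f(x₂) + ... + f(xₙ)]

x_0 = 1.7500, f(x_0) = 1.721975, coefficient = 1
x_1 = 2.5000, f(x_1) = 1.496180, coefficient = 4
x_2 = 3.2500, f(x_2) = -0.351634, coefficient = 1

I ≈ (0.750000/3) × 7.355063 = 1.838766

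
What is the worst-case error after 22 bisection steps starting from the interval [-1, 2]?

Bisection error bound: |error| ≤ (b-a)/2^n
|error| ≤ (2 - (-1))/2^22 = 3/2^22
|error| ≤ 0.0000007153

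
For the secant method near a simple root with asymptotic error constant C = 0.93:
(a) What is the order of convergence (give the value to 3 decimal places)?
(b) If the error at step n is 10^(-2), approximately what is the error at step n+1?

(a) Secant method has superlinear convergence with order φ = (1+√5)/2 ≈ 1.618.
    This means |e_{n+1}| ≈ C|e_n|^1.618.

(b) With |e_n| = 10^(-2) and C = 0.93:
    |e_{n+1}| ≈ 0.93 × (10^(-2))^1.618 = 0.93 × 10^(-3.24)

(a) ≈ 1.618 (golden ratio); (b) |e_{n+1}| ≈ 5.400e-04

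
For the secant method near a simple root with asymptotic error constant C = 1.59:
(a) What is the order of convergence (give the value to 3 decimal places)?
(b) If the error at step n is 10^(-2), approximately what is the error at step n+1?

(a) Secant method has superlinear convergence with order φ = (1+√5)/2 ≈ 1.618.
    This means |e_{n+1}| ≈ C|e_n|^1.618.

(b) With |e_n| = 10^(-2) and C = 1.59:
    |e_{n+1}| ≈ 1.59 × (10^(-2))^1.618 = 1.59 × 10^(-3.24)

(a) ≈ 1.618 (golden ratio); (b) |e_{n+1}| ≈ 9.233e-04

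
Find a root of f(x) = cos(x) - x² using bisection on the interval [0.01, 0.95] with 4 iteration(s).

f(x) = cos(x) - x²
Initial interval: [0.01, 0.95]

Iteration 1:
  c_1 = (0.010000 + 0.950000)/2 = 0.480000
  f(c_1) = f(0.480000) = 0.656595
  f(a) × f(c) ≥ 0, new interval: [0.480000, 0.950000]
Iteration 2:
  c_2 = (0.480000 + 0.950000)/2 = 0.715000
  f(c_2) = f(0.715000) = 0.243868
  f(a) × f(c) ≥ 0, new interval: [0.715000, 0.950000]
Iteration 3:
  c_3 = (0.715000 + 0.950000)/2 = 0.832500
  f(c_3) = f(0.832500) = -0.020027
  f(a) × f(c) < 0, new interval: [0.715000, 0.832500]
Iteration 4:
  c_4 = (0.715000 + 0.832500)/2 = 0.773750
  f(c_4) = f(0.773750) = 0.116606
  f(a) × f(c) ≥ 0, new interval: [0.773750, 0.832500]

After 4 iteration(s), the approximation is c_4 = 0.773750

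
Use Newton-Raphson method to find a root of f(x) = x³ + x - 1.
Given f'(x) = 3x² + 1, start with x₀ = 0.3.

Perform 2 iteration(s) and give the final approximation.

f(x) = x³ + x - 1
f'(x) = 3x² + 1
x₀ = 0.3

Newton-Raphson formula: x_{n+1} = x_n - f(x_n)/f'(x_n)

Iteration 1:
  f(0.300000) = -0.673000
  f'(0.300000) = 1.270000
  x_1 = 0.300000 - (-0.673000)/1.270000 = 0.829921
Iteration 2:
  f(0.829921) = 0.401546
  f'(0.829921) = 3.066308
  x_2 = 0.829921 - 0.401546/3.066308 = 0.698967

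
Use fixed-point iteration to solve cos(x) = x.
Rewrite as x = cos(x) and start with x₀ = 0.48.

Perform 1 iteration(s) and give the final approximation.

Equation: cos(x) = x
Fixed-point form: x = cos(x)
x₀ = 0.48

x_1 = g(0.480000) = 0.886995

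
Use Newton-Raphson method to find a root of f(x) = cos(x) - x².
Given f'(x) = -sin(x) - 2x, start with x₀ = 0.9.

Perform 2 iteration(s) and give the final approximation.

f(x) = cos(x) - x²
f'(x) = -sin(x) - 2x
x₀ = 0.9

Newton-Raphson formula: x_{n+1} = x_n - f(x_n)/f'(x_n)

Iteration 1:
  f(0.900000) = -0.188390
  f'(0.900000) = -2.583327
  x_1 = 0.900000 - (-0.188390)/(-2.583327) = 0.827075
Iteration 2:
  f(0.827075) = -0.007021
  f'(0.827075) = -2.390103
  x_2 = 0.827075 - (-0.007021)/(-2.390103) = 0.824137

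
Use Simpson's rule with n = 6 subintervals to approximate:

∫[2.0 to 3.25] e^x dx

f(x) = e^x
a = 2.0, b = 3.25, n = 6
h = (b - a)/n = 0.208333

Simpson's rule: (h/3)[f(x₀) + 4f(x₁) + 2f(x₂) + ... + f(xₙ)]

x_0 = 2.0000, f(x_0) = 7.389056, coefficient = 1
x_1 = 2.2083, f(x_1) = 9.100536, coefficient = 4
x_2 = 2.4167, f(x_2) = 11.208436, coefficient = 2
x_3 = 2.6250, f(x_3) = 13.804574, coefficient = 4
x_4 = 2.8333, f(x_4) = 17.002040, coefficient = 2
x_5 = 3.0417, f(x_5) = 20.940114, coefficient = 4
x_6 = 3.2500, f(x_6) = 25.790340, coefficient = 1

I ≈ (0.208333/3) × 264.981246 = 18.401475
Exact value: 18.401284
Error: 0.000192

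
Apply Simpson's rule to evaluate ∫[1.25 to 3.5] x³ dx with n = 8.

f(x) = x³
a = 1.25, b = 3.5, n = 8
h = (b - a)/n = 0.281250

Simpson's rule: (h/3)[f(x₀) + 4f(x₁) + 2f(x₂) + ... + f(xₙ)]

x_0 = 1.2500, f(x_0) = 1.953125, coefficient = 1
x_1 = 1.5312, f(x_1) = 3.590363, coefficient = 4
x_2 = 1.8125, f(x_2) = 5.954346, coefficient = 2
x_3 = 2.0938, f(x_3) = 9.178558, coefficient = 4
x_4 = 2.3750, f(x_4) = 13.396484, coefficient = 2
x_5 = 2.6562, f(x_5) = 18.741608, coefficient = 4
x_6 = 2.9375, f(x_6) = 25.347412, coefficient = 2
x_7 = 3.2188, f(x_7) = 33.347382, coefficient = 4
x_8 = 3.5000, f(x_8) = 42.875000, coefficient = 1

I ≈ (0.281250/3) × 393.656250 = 36.905273
Exact value: 36.905273
Error: 0.000000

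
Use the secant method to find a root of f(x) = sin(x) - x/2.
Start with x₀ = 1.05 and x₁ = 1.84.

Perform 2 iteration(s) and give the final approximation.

f(x) = sin(x) - x/2
x₀ = 1.05, x₁ = 1.84

Secant formula: x_{n+1} = x_n - f(x_n)(x_n - x_{n-1})/(f(x_n) - f(x_{n-1}))

Iteration 1:
  f(1.050000) = 0.342423
  f(1.840000) = 0.043983
  x_2 = 1.840000 - 0.043983×(1.840000 - 1.050000)/(0.043983 - 0.342423)
       = 1.956427
Iteration 2:
  f(1.840000) = 0.043983
  f(1.956427) = -0.051652
  x_3 = 1.956427 - (-0.051652)×(1.956427 - 1.840000)/(-0.051652 - 0.043983)
       = 1.893545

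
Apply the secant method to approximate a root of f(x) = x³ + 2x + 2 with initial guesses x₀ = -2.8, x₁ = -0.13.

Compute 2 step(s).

f(x) = x³ + 2x + 2
x₀ = -2.8, x₁ = -0.13

Secant formula: x_{n+1} = x_n - f(x_n)(x_n - x_{n-1})/(f(x_n) - f(x_{n-1}))

Iteration 1:
  f(-2.800000) = -25.552000
  f(-0.130000) = 1.737803
  x_2 = -0.130000 - 1.737803×(-0.130000 - (-2.800000))/(1.737803 - (-25.552000))
       = -0.300024
Iteration 2:
  f(-0.130000) = 1.737803
  f(-0.300024) = 1.372944
  x_3 = -0.300024 - 1.372944×(-0.300024 - (-0.130000))/(1.372944 - 1.737803)
       = -0.939818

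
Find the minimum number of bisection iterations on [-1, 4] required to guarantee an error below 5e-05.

We need (b-a)/2^n ≤ 5e-05
(4 - (-1))/2^n ≤ 5e-05
5/2^n ≤ 5e-05
2^n ≥ 100000
n ≥ log₂(100000) = 16.61
n ≥ 17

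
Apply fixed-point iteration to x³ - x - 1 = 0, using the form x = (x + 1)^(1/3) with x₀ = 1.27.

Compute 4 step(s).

Equation: x³ - x - 1 = 0
Fixed-point form: x = (x + 1)^(1/3)
x₀ = 1.27

x_1 = g(1.270000) = 1.314242
x_2 = g(1.314242) = 1.322725
x_3 = g(1.322725) = 1.324339
x_4 = g(1.324339) = 1.324646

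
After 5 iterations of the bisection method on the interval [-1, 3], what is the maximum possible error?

Bisection error bound: |error| ≤ (b-a)/2^n
|error| ≤ (3 - (-1))/2^5 = 4/2^5
|error| ≤ 0.1250000000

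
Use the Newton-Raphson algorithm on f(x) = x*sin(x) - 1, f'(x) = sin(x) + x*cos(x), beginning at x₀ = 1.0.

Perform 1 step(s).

f(x) = x*sin(x) - 1
f'(x) = sin(x) + x*cos(x)
x₀ = 1.0

Newton-Raphson formula: x_{n+1} = x_n - f(x_n)/f'(x_n)

Iteration 1:
  f(1.000000) = -0.158529
  f'(1.000000) = 1.381773
  x_1 = 1.000000 - (-0.158529)/1.381773 = 1.114729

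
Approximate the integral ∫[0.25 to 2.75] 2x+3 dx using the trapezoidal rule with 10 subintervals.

f(x) = 2x+3
a = 0.25, b = 2.75, n = 10
h = (b - a)/n = 0.250000

Trapezoidal rule: (h/2)[f(x₀) + 2f(x₁) + 2f(x₂) + ... + f(xₙ)]

x_0 = 0.2500, f(x_0) = 3.500000, coefficient = 1
x_1 = 0.5000, f(x_1) = 4.000000, coefficient = 2
x_2 = 0.7500, f(x_2) = 4.500000, coefficient = 2
x_3 = 1.0000, f(x_3) = 5.000000, coefficient = 2
x_4 = 1.2500, f(x_4) = 5.500000, coefficient = 2
x_5 = 1.5000, f(x_5) = 6.000000, coefficient = 2
x_6 = 1.7500, f(x_6) = 6.500000, coefficient = 2
x_7 = 2.0000, f(x_7) = 7.000000, coefficient = 2
x_8 = 2.2500, f(x_8) = 7.500000, coefficient = 2
x_9 = 2.5000, f(x_9) = 8.000000, coefficient = 2
x_10 = 2.7500, f(x_10) = 8.500000, coefficient = 1

I ≈ (0.250000/2) × 120.000000 = 15.000000
Exact value: 15.000000
Error: 0.000000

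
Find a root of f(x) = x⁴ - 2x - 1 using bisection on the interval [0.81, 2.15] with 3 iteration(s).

f(x) = x⁴ - 2x - 1
Initial interval: [0.81, 2.15]

Iteration 1:
  c_1 = (0.810000 + 2.150000)/2 = 1.480000
  f(c_1) = f(1.480000) = 0.837852
  f(a) × f(c) < 0, new interval: [0.810000, 1.480000]
Iteration 2:
  c_2 = (0.810000 + 1.480000)/2 = 1.145000
  f(c_2) = f(1.145000) = -1.571213
  f(a) × f(c) ≥ 0, new interval: [1.145000, 1.480000]
Iteration 3:
  c_3 = (1.145000 + 1.480000)/2 = 1.312500
  f(c_3) = f(1.312500) = -0.657455
  f(a) × f(c) ≥ 0, new interval: [1.312500, 1.480000]

After 3 iteration(s), the approximation is c_3 = 1.312500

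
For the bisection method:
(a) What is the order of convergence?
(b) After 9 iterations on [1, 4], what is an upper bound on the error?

(a) Bisection has linear (order 1) convergence; the error is halved each step.

(b) Error bound = (b-a)/2^n = (4 - 1)/2^{9}
    = 3/2^{9}

(a) 1 (linear); (b) error ≤ 5.86e-03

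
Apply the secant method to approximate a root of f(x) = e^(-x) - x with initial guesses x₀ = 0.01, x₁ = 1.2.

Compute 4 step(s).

f(x) = e^(-x) - x
x₀ = 0.01, x₁ = 1.2

Secant formula: x_{n+1} = x_n - f(x_n)(x_n - x_{n-1})/(f(x_n) - f(x_{n-1}))

Iteration 1:
  f(0.010000) = 0.980050
  f(1.200000) = -0.898806
  x_2 = 1.200000 - (-0.898806)×(1.200000 - 0.010000)/(-0.898806 - 0.980050)
       = 0.630729
Iteration 2:
  f(1.200000) = -0.898806
  f(0.630729) = -0.098525
  x_3 = 0.630729 - (-0.098525)×(0.630729 - 1.200000)/(-0.098525 - (-0.898806))
       = 0.560644
Iteration 3:
  f(0.630729) = -0.098525
  f(0.560644) = 0.010197
  x_4 = 0.560644 - 0.010197×(0.560644 - 0.630729)/(0.010197 - (-0.098525))
       = 0.567217
Iteration 4:
  f(0.560644) = 0.010197
  f(0.567217) = -0.000116
  x_5 = 0.567217 - (-0.000116)×(0.567217 - 0.560644)/(-0.000116 - 0.010197)
       = 0.567143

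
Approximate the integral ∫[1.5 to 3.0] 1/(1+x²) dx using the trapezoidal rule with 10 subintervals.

f(x) = 1/(1+x²)
a = 1.5, b = 3.0, n = 10
h = (b - a)/n = 0.150000

Trapezoidal rule: (h/2)[f(x₀) + 2f(x₁) + 2f(x₂) + ... + f(xₙ)]

x_0 = 1.5000, f(x_0) = 0.307692, coefficient = 1
x_1 = 1.6500, f(x_1) = 0.268637, coefficient = 2
x_2 = 1.8000, f(x_2) = 0.235849, coefficient = 2
x_3 = 1.9500, f(x_3) = 0.208225, coefficient = 2
x_4 = 2.1000, f(x_4) = 0.184843, coefficient = 2
x_5 = 2.2500, f(x_5) = 0.164948, coefficient = 2
x_6 = 2.4000, f(x_6) = 0.147929, coefficient = 2
x_7 = 2.5500, f(x_7) = 0.133289, coefficient = 2
x_8 = 2.7000, f(x_8) = 0.120627, coefficient = 2
x_9 = 2.8500, f(x_9) = 0.109619, coefficient = 2
x_10 = 3.0000, f(x_10) = 0.100000, coefficient = 1

I ≈ (0.150000/2) × 3.555625 = 0.266672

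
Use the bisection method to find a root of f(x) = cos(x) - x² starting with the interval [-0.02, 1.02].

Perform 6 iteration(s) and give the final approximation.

f(x) = cos(x) - x²
Initial interval: [-0.02, 1.02]

Iteration 1:
  c_1 = (-0.020000 + 1.020000)/2 = 0.500000
  f(c_1) = f(0.500000) = 0.627583
  f(a) × f(c) ≥ 0, new interval: [0.500000, 1.020000]
Iteration 2:
  c_2 = (0.500000 + 1.020000)/2 = 0.760000
  f(c_2) = f(0.760000) = 0.147236
  f(a) × f(c) ≥ 0, new interval: [0.760000, 1.020000]
Iteration 3:
  c_3 = (0.760000 + 1.020000)/2 = 0.890000
  f(c_3) = f(0.890000) = -0.162688
  f(a) × f(c) < 0, new interval: [0.760000, 0.890000]
Iteration 4:
  c_4 = (0.760000 + 0.890000)/2 = 0.825000
  f(c_4) = f(0.825000) = -0.002068
  f(a) × f(c) < 0, new interval: [0.760000, 0.825000]
Iteration 5:
  c_5 = (0.760000 + 0.825000)/2 = 0.792500
  f(c_5) = f(0.792500) = 0.074011
  f(a) × f(c) ≥ 0, new interval: [0.792500, 0.825000]
Iteration 6:
  c_6 = (0.792500 + 0.825000)/2 = 0.808750
  f(c_6) = f(0.808750) = 0.036327
  f(a) × f(c) ≥ 0, new interval: [0.808750, 0.825000]

After 6 iteration(s), the approximation is c_6 = 0.808750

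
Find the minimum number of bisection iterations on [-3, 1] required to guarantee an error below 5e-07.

We need (b-a)/2^n ≤ 5e-07
(1 - (-3))/2^n ≤ 5e-07
4/2^n ≤ 5e-07
2^n ≥ 8000000
n ≥ log₂(8000000) = 22.93
n ≥ 23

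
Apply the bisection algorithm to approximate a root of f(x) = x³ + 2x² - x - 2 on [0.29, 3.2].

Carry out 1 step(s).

f(x) = x³ + 2x² - x - 2
Initial interval: [0.29, 3.2]

Iteration 1:
  c_1 = (0.290000 + 3.200000)/2 = 1.745000
  f(c_1) = f(1.745000) = 7.658619
  f(a) × f(c) < 0, new interval: [0.290000, 1.745000]

After 1 iteration(s), the approximation is c_1 = 1.745000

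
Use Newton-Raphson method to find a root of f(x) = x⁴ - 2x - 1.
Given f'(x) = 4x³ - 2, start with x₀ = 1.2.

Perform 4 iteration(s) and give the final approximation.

f(x) = x⁴ - 2x - 1
f'(x) = 4x³ - 2
x₀ = 1.2

Newton-Raphson formula: x_{n+1} = x_n - f(x_n)/f'(x_n)

Iteration 1:
  f(1.200000) = -1.326400
  f'(1.200000) = 4.912000
  x_1 = 1.200000 - (-1.326400)/4.912000 = 1.470033
Iteration 2:
  f(1.470033) = 0.729838
  f'(1.470033) = 10.706937
  x_2 = 1.470033 - 0.729838/10.706937 = 1.401868
Iteration 3:
  f(1.401868) = 0.058405
  f'(1.401868) = 9.019986
  x_3 = 1.401868 - 0.058405/9.019986 = 1.395393
Iteration 4:
  f(1.395393) = 0.000493
  f'(1.395393) = 8.867990
  x_4 = 1.395393 - 0.000493/8.867990 = 1.395337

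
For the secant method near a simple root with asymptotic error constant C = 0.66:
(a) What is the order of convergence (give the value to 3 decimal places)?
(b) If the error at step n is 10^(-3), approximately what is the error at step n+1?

(a) Secant method has superlinear convergence with order φ = (1+√5)/2 ≈ 1.618.
    This means |e_{n+1}| ≈ C|e_n|^1.618.

(b) With |e_n| = 10^(-3) and C = 0.66:
    |e_{n+1}| ≈ 0.66 × (10^(-3))^1.618 = 0.66 × 10^(-4.85)

(a) ≈ 1.618 (golden ratio); (b) |e_{n+1}| ≈ 9.235e-06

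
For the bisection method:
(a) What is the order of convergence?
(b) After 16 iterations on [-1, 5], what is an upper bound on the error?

(a) Bisection has linear (order 1) convergence; the error is halved each step.

(b) Error bound = (b-a)/2^n = (5 - (-1))/2^{16}
    = 6/2^{16}

(a) 1 (linear); (b) error ≤ 9.16e-05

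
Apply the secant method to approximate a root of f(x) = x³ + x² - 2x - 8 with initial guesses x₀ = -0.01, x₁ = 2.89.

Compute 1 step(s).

f(x) = x³ + x² - 2x - 8
x₀ = -0.01, x₁ = 2.89

Secant formula: x_{n+1} = x_n - f(x_n)(x_n - x_{n-1})/(f(x_n) - f(x_{n-1}))

Iteration 1:
  f(-0.010000) = -7.979901
  f(2.890000) = 18.709669
  x_2 = 2.890000 - 18.709669×(2.890000 - (-0.010000))/(18.709669 - (-7.979901))
       = 0.857070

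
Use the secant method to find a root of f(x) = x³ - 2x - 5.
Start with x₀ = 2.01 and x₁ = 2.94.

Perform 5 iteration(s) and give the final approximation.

f(x) = x³ - 2x - 5
x₀ = 2.01, x₁ = 2.94

Secant formula: x_{n+1} = x_n - f(x_n)(x_n - x_{n-1})/(f(x_n) - f(x_{n-1}))

Iteration 1:
  f(2.010000) = -0.899399
  f(2.940000) = 14.532184
  x_2 = 2.940000 - 14.532184×(2.940000 - 2.010000)/(14.532184 - (-0.899399))
       = 2.064203
Iteration 2:
  f(2.940000) = 14.532184
  f(2.064203) = -0.332971
  x_3 = 2.064203 - (-0.332971)×(2.064203 - 2.940000)/(-0.332971 - 14.532184)
       = 2.083821
Iteration 3:
  f(2.064203) = -0.332971
  f(2.083821) = -0.119050
  x_4 = 2.083821 - (-0.119050)×(2.083821 - 2.064203)/(-0.119050 - (-0.332971))
       = 2.094738
Iteration 4:
  f(2.083821) = -0.119050
  f(2.094738) = 0.002081
  x_5 = 2.094738 - 0.002081×(2.094738 - 2.083821)/(0.002081 - (-0.119050))
       = 2.094550
Iteration 5:
  f(2.094738) = 0.002081
  f(2.094550) = -0.000013
  x_6 = 2.094550 - (-0.000013)×(2.094550 - 2.094738)/(-0.000013 - 0.002081)
       = 2.094551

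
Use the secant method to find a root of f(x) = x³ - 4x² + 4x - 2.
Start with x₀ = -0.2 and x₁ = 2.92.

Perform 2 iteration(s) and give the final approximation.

f(x) = x³ - 4x² + 4x - 2
x₀ = -0.2, x₁ = 2.92

Secant formula: x_{n+1} = x_n - f(x_n)(x_n - x_{n-1})/(f(x_n) - f(x_{n-1}))

Iteration 1:
  f(-0.200000) = -2.968000
  f(2.920000) = 0.471488
  x_2 = 2.920000 - 0.471488×(2.920000 - (-0.200000))/(0.471488 - (-2.968000))
       = 2.492308
Iteration 2:
  f(2.920000) = 0.471488
  f(2.492308) = -1.395947
  x_3 = 2.492308 - (-1.395947)×(2.492308 - 2.920000)/(-1.395947 - 0.471488)
       = 2.812017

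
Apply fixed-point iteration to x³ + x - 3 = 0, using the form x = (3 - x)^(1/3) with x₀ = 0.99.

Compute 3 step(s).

Equation: x³ + x - 3 = 0
Fixed-point form: x = (3 - x)^(1/3)
x₀ = 0.99

x_1 = g(0.990000) = 1.262017
x_2 = g(1.262017) = 1.202306
x_3 = g(1.202306) = 1.215921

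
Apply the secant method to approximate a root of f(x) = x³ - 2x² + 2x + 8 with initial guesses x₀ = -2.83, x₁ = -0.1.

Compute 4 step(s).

f(x) = x³ - 2x² + 2x + 8
x₀ = -2.83, x₁ = -0.1

Secant formula: x_{n+1} = x_n - f(x_n)(x_n - x_{n-1})/(f(x_n) - f(x_{n-1}))

Iteration 1:
  f(-2.830000) = -36.342987
  f(-0.100000) = 7.779000
  x_2 = -0.100000 - 7.779000×(-0.100000 - (-2.830000))/(7.779000 - (-36.342987))
       = -0.581317
Iteration 2:
  f(-0.100000) = 7.779000
  f(-0.581317) = 5.965062
  x_3 = -0.581317 - 5.965062×(-0.581317 - (-0.100000))/(5.965062 - 7.779000)
       = -2.164109
Iteration 3:
  f(-0.581317) = 5.965062
  f(-2.164109) = -15.830280
  x_4 = -2.164109 - (-15.830280)×(-2.164109 - (-0.581317))/(-15.830280 - 5.965062)
       = -1.014504
Iteration 4:
  f(-2.164109) = -15.830280
  f(-1.014504) = 2.868410
  x_5 = -1.014504 - 2.868410×(-1.014504 - (-2.164109))/(2.868410 - (-15.830280))
       = -1.190855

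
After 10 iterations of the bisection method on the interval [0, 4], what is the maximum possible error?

Bisection error bound: |error| ≤ (b-a)/2^n
|error| ≤ (4 - 0)/2^10 = 4/2^10
|error| ≤ 0.0039062500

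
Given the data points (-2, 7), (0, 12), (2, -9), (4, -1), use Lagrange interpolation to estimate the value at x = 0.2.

Lagrange interpolation formula:
P(x) = Σ yᵢ × Lᵢ(x)
where Lᵢ(x) = Π_{j≠i} (x - xⱼ)/(xᵢ - xⱼ)

L_0(0.2) = (0.2 - 0)/(-2 - 0) × (0.2 - 2)/(-2 - 2) × (0.2 - 4)/(-2 - 4) = -0.028500
L_1(0.2) = (0.2 - (-2))/(0 - (-2)) × (0.2 - 2)/(0 - 2) × (0.2 - 4)/(0 - 4) = 0.940500
L_2(0.2) = (0.2 - (-2))/(2 - (-2)) × (0.2 - 0)/(2 - 0) × (0.2 - 4)/(2 - 4) = 0.104500
L_3(0.2) = (0.2 - (-2))/(4 - (-2)) × (0.2 - 0)/(4 - 0) × (0.2 - 2)/(4 - 2) = -0.016500

P(0.2) = 7×L_0(0.2) + 12×L_1(0.2) + (-9)×L_2(0.2) + (-1)×L_3(0.2)
P(0.2) = 10.162500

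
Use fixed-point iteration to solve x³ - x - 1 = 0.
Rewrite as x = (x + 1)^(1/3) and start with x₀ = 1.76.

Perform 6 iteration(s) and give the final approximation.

Equation: x³ - x - 1 = 0
Fixed-point form: x = (x + 1)^(1/3)
x₀ = 1.76

x_1 = g(1.760000) = 1.402716
x_2 = g(1.402716) = 1.339371
x_3 = g(1.339371) = 1.327495
x_4 = g(1.327495) = 1.325245
x_5 = g(1.325245) = 1.324818
x_6 = g(1.324818) = 1.324737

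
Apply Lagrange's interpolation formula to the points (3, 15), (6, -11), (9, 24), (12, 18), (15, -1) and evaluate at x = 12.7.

Lagrange interpolation formula:
P(x) = Σ yᵢ × Lᵢ(x)
where Lᵢ(x) = Π_{j≠i} (x - xⱼ)/(xᵢ - xⱼ)

L_0(12.7) = (12.7 - 6)/(3 - 6) × (12.7 - 9)/(3 - 9) × (12.7 - 12)/(3 - 12) × (12.7 - 15)/(3 - 15) = -0.020531
L_1(12.7) = (12.7 - 3)/(6 - 3) × (12.7 - 9)/(6 - 9) × (12.7 - 12)/(6 - 12) × (12.7 - 15)/(6 - 15) = 0.118895
L_2(12.7) = (12.7 - 3)/(9 - 3) × (12.7 - 6)/(9 - 6) × (12.7 - 12)/(9 - 12) × (12.7 - 15)/(9 - 15) = -0.322944
L_3(12.7) = (12.7 - 3)/(12 - 3) × (12.7 - 6)/(12 - 6) × (12.7 - 9)/(12 - 9) × (12.7 - 15)/(12 - 15) = 1.137994
L_4(12.7) = (12.7 - 3)/(15 - 3) × (12.7 - 6)/(15 - 6) × (12.7 - 9)/(15 - 9) × (12.7 - 12)/(15 - 12) = 0.086586

P(12.7) = 15×L_0(12.7) + (-11)×L_1(12.7) + 24×L_2(12.7) + 18×L_3(12.7) + (-1)×L_4(12.7)
P(12.7) = 11.030834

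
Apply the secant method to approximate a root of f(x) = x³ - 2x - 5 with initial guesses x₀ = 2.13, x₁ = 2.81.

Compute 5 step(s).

f(x) = x³ - 2x - 5
x₀ = 2.13, x₁ = 2.81

Secant formula: x_{n+1} = x_n - f(x_n)(x_n - x_{n-1})/(f(x_n) - f(x_{n-1}))

Iteration 1:
  f(2.130000) = 0.403597
  f(2.810000) = 11.568041
  x_2 = 2.810000 - 11.568041×(2.810000 - 2.130000)/(11.568041 - 0.403597)
       = 2.105418
Iteration 2:
  f(2.810000) = 11.568041
  f(2.105418) = 0.122028
  x_3 = 2.105418 - 0.122028×(2.105418 - 2.810000)/(0.122028 - 11.568041)
       = 2.097906
Iteration 3:
  f(2.105418) = 0.122028
  f(2.097906) = 0.037514
  x_4 = 2.097906 - 0.037514×(2.097906 - 2.105418)/(0.037514 - 0.122028)
       = 2.094572
Iteration 4:
  f(2.097906) = 0.037514
  f(2.094572) = 0.000228
  x_5 = 2.094572 - 0.000228×(2.094572 - 2.097906)/(0.000228 - 0.037514)
       = 2.094552
Iteration 5:
  f(2.094572) = 0.000228
  f(2.094552) = 0.000000
  x_6 = 2.094552 - 0.000000×(2.094552 - 2.094572)/(0.000000 - 0.000228)
       = 2.094551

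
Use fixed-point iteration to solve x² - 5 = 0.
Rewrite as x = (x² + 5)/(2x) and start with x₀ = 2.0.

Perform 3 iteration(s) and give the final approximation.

Equation: x² - 5 = 0
Fixed-point form: x = (x² + 5)/(2x)
x₀ = 2.0

x_1 = g(2.000000) = 2.250000
x_2 = g(2.250000) = 2.236111
x_3 = g(2.236111) = 2.236068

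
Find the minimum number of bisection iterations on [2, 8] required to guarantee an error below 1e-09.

We need (b-a)/2^n ≤ 1e-09
(8 - 2)/2^n ≤ 1e-09
6/2^n ≤ 1e-09
2^n ≥ 6000000000
n ≥ log₂(6000000000) = 32.48
n ≥ 33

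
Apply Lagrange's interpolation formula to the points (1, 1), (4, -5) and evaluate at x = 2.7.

Lagrange interpolation formula:
P(x) = Σ yᵢ × Lᵢ(x)
where Lᵢ(x) = Π_{j≠i} (x - xⱼ)/(xᵢ - xⱼ)

L_0(2.7) = (2.7 - 4)/(1 - 4) = 0.433333
L_1(2.7) = (2.7 - 1)/(4 - 1) = 0.566667

P(2.7) = 1×L_0(2.7) + (-5)×L_1(2.7)
P(2.7) = -2.400000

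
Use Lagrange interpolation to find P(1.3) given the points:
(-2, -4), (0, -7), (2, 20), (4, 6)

Lagrange interpolation formula:
P(x) = Σ yᵢ × Lᵢ(x)
where Lᵢ(x) = Π_{j≠i} (x - xⱼ)/(xᵢ - xⱼ)

L_0(1.3) = (1.3 - 0)/(-2 - 0) × (1.3 - 2)/(-2 - 2) × (1.3 - 4)/(-2 - 4) = -0.051187
L_1(1.3) = (1.3 - (-2))/(0 - (-2)) × (1.3 - 2)/(0 - 2) × (1.3 - 4)/(0 - 4) = 0.389812
L_2(1.3) = (1.3 - (-2))/(2 - (-2)) × (1.3 - 0)/(2 - 0) × (1.3 - 4)/(2 - 4) = 0.723938
L_3(1.3) = (1.3 - (-2))/(4 - (-2)) × (1.3 - 0)/(4 - 0) × (1.3 - 2)/(4 - 2) = -0.062562

P(1.3) = (-4)×L_0(1.3) + (-7)×L_1(1.3) + 20×L_2(1.3) + 6×L_3(1.3)
P(1.3) = 11.579437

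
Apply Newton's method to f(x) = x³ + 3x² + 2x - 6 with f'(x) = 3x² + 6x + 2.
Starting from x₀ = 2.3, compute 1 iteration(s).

f(x) = x³ + 3x² + 2x - 6
f'(x) = 3x² + 6x + 2
x₀ = 2.3

Newton-Raphson formula: x_{n+1} = x_n - f(x_n)/f'(x_n)

Iteration 1:
  f(2.300000) = 26.637000
  f'(2.300000) = 31.670000
  x_1 = 2.300000 - 26.637000/31.670000 = 1.458920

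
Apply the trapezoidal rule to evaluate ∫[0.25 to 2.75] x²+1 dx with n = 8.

f(x) = x²+1
a = 0.25, b = 2.75, n = 8
h = (b - a)/n = 0.312500

Trapezoidal rule: (h/2)[f(x₀) + 2f(x₁) + 2f(x₂) + ... + f(xₙ)]

x_0 = 0.2500, f(x_0) = 1.062500, coefficient = 1
x_1 = 0.5625, f(x_1) = 1.316406, coefficient = 2
x_2 = 0.8750, f(x_2) = 1.765625, coefficient = 2
x_3 = 1.1875, f(x_3) = 2.410156, coefficient = 2
x_4 = 1.5000, f(x_4) = 3.250000, coefficient = 2
x_5 = 1.8125, f(x_5) = 4.285156, coefficient = 2
x_6 = 2.1250, f(x_6) = 5.515625, coefficient = 2
x_7 = 2.4375, f(x_7) = 6.941406, coefficient = 2
x_8 = 2.7500, f(x_8) = 8.562500, coefficient = 1

I ≈ (0.312500/2) × 60.593750 = 9.467773
Exact value: 9.427083
Error: 0.040690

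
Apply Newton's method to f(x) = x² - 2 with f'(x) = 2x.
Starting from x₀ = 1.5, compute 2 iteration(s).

f(x) = x² - 2
f'(x) = 2x
x₀ = 1.5

Newton-Raphson formula: x_{n+1} = x_n - f(x_n)/f'(x_n)

Iteration 1:
  f(1.500000) = 0.250000
  f'(1.500000) = 3.000000
  x_1 = 1.500000 - 0.250000/3.000000 = 1.416667
Iteration 2:
  f(1.416667) = 0.006944
  f'(1.416667) = 2.833333
  x_2 = 1.416667 - 0.006944/2.833333 = 1.414216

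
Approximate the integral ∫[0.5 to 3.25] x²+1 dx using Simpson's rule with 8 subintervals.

f(x) = x²+1
a = 0.5, b = 3.25, n = 8
h = (b - a)/n = 0.343750

Simpson's rule: (h/3)[f(x₀) + 4f(x₁) + 2f(x₂) + ... + f(xₙ)]

x_0 = 0.5000, f(x_0) = 1.250000, coefficient = 1
x_1 = 0.8438, f(x_1) = 1.711914, coefficient = 4
x_2 = 1.1875, f(x_2) = 2.410156, coefficient = 2
x_3 = 1.5312, f(x_3) = 3.344727, coefficient = 4
x_4 = 1.8750, f(x_4) = 4.515625, coefficient = 2
x_5 = 2.2188, f(x_5) = 5.922852, coefficient = 4
x_6 = 2.5625, f(x_6) = 7.566406, coefficient = 2
x_7 = 2.9062, f(x_7) = 9.446289, coefficient = 4
x_8 = 3.2500, f(x_8) = 11.562500, coefficient = 1

I ≈ (0.343750/3) × 123.500000 = 14.151042
Exact value: 14.151042
Error: 0.000000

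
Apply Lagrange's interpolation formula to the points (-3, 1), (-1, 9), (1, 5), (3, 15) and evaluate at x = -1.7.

Lagrange interpolation formula:
P(x) = Σ yᵢ × Lᵢ(x)
where Lᵢ(x) = Π_{j≠i} (x - xⱼ)/(xᵢ - xⱼ)

L_0(-1.7) = (-1.7 - (-1))/(-3 - (-1)) × (-1.7 - 1)/(-3 - 1) × (-1.7 - 3)/(-3 - 3) = 0.185062
L_1(-1.7) = (-1.7 - (-3))/(-1 - (-3)) × (-1.7 - 1)/(-1 - 1) × (-1.7 - 3)/(-1 - 3) = 1.031063
L_2(-1.7) = (-1.7 - (-3))/(1 - (-3)) × (-1.7 - (-1))/(1 - (-1)) × (-1.7 - 3)/(1 - 3) = -0.267313
L_3(-1.7) = (-1.7 - (-3))/(3 - (-3)) × (-1.7 - (-1))/(3 - (-1)) × (-1.7 - 1)/(3 - 1) = 0.051188

P(-1.7) = 1×L_0(-1.7) + 9×L_1(-1.7) + 5×L_2(-1.7) + 15×L_3(-1.7)
P(-1.7) = 8.895875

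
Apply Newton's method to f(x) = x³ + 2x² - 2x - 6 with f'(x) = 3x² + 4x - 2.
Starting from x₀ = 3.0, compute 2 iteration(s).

f(x) = x³ + 2x² - 2x - 6
f'(x) = 3x² + 4x - 2
x₀ = 3.0

Newton-Raphson formula: x_{n+1} = x_n - f(x_n)/f'(x_n)

Iteration 1:
  f(3.000000) = 33.000000
  f'(3.000000) = 37.000000
  x_1 = 3.000000 - 33.000000/37.000000 = 2.108108
Iteration 2:
  f(2.108108) = 8.040708
  f'(2.108108) = 19.764792
  x_2 = 2.108108 - 8.040708/19.764792 = 1.701288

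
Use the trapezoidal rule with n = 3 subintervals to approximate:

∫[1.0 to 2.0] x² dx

f(x) = x²
a = 1.0, b = 2.0, n = 3
h = (b - a)/n = 0.333333

Trapezoidal rule: (h/2)[f(x₀) + 2f(x₁) + 2f(x₂) + ... + f(xₙ)]

x_0 = 1.0000, f(x_0) = 1.000000, coefficient = 1
x_1 = 1.3333, f(x_1) = 1.777778, coefficient = 2
x_2 = 1.6667, f(x_2) = 2.777778, coefficient = 2
x_3 = 2.0000, f(x_3) = 4.000000, coefficient = 1

I ≈ (0.333333/2) × 14.111111 = 2.351852
Exact value: 2.333333
Error: 0.018519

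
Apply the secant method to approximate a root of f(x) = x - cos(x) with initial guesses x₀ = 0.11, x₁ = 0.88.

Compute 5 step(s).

f(x) = x - cos(x)
x₀ = 0.11, x₁ = 0.88

Secant formula: x_{n+1} = x_n - f(x_n)(x_n - x_{n-1})/(f(x_n) - f(x_{n-1}))

Iteration 1:
  f(0.110000) = -0.883956
  f(0.880000) = 0.242849
  x_2 = 0.880000 - 0.242849×(0.880000 - 0.110000)/(0.242849 - (-0.883956))
       = 0.714050
Iteration 2:
  f(0.880000) = 0.242849
  f(0.714050) = -0.041666
  x_3 = 0.714050 - (-0.041666)×(0.714050 - 0.880000)/(-0.041666 - 0.242849)
       = 0.738353
Iteration 3:
  f(0.714050) = -0.041666
  f(0.738353) = -0.001226
  x_4 = 0.738353 - (-0.001226)×(0.738353 - 0.714050)/(-0.001226 - (-0.041666))
       = 0.739089
Iteration 4:
  f(0.738353) = -0.001226
  f(0.739089) = 0.000007
  x_5 = 0.739089 - 0.000007×(0.739089 - 0.738353)/(0.000007 - (-0.001226))
       = 0.739085
Iteration 5:
  f(0.739089) = 0.000007
  f(0.739085) = 0.000000
  x_6 = 0.739085 - 0.000000×(0.739085 - 0.739089)/(0.000000 - 0.000007)
       = 0.739085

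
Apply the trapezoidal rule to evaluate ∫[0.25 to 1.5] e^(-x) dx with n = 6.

f(x) = e^(-x)
a = 0.25, b = 1.5, n = 6
h = (b - a)/n = 0.208333

Trapezoidal rule: (h/2)[f(x₀) + 2f(x₁) + 2f(x₂) + ... + f(xₙ)]

x_0 = 0.2500, f(x_0) = 0.778801, coefficient = 1
x_1 = 0.4583, f(x_1) = 0.632337, coefficient = 2
x_2 = 0.6667, f(x_2) = 0.513417, coefficient = 2
x_3 = 0.8750, f(x_3) = 0.416862, coefficient = 2
x_4 = 1.0833, f(x_4) = 0.338465, coefficient = 2
x_5 = 1.2917, f(x_5) = 0.274812, coefficient = 2
x_6 = 1.5000, f(x_6) = 0.223130, coefficient = 1

I ≈ (0.208333/2) × 5.353718 = 0.557679
Exact value: 0.555671
Error: 0.002008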